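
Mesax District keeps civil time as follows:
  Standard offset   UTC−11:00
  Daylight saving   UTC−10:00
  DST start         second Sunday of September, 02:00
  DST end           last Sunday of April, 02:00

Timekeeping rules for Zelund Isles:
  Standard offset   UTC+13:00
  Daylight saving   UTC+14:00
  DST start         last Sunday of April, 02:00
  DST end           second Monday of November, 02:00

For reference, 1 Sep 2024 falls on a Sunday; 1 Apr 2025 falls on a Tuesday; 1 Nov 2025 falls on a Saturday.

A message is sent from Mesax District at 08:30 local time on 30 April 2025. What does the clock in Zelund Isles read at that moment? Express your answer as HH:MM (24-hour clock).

1 September 2024 is a Sunday, so the first Sunday is September 1 and the second is September 8.
1 April 2025 is a Tuesday, so Sundays fall on 6, 13, 20, 27; the last is April 27.
30 April 2025 is outside the daylight-saving period (8 September 2024 – 27 April 2025), so Mesax District is on standard time, UTC−11:00.
08:30 Mesax District + 11h = 19:30 UTC.
1 April 2025 is a Tuesday, so Sundays fall on 6, 13, 20, 27; the last is April 27.
1 November 2025 is a Saturday, so the first Monday is November 3 and the second is November 10.
At the standard offset (UTC+13:00), 19:30 UTC + 13h = 08:30 Zelund Isles standard time (rolling into the next day, 1 May 2025).
Daylight saving runs 27 April – 10 November; the standard-time date in Zelund Isles, 1 May 2025, is inside that window, so Zelund Isles is at UTC+14:00.
19:30 UTC + 14h = 09:30 Zelund Isles (rolling into the next day, 1 May 2025).

09:30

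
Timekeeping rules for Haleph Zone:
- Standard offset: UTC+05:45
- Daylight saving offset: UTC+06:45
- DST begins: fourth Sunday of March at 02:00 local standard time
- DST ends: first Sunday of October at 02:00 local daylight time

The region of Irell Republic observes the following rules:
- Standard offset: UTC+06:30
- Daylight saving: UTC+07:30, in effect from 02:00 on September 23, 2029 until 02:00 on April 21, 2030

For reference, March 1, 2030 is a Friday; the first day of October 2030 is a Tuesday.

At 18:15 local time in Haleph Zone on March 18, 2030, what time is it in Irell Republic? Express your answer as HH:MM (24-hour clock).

20:00

1 March 2030 is a Friday, so the first Sunday is March 3 and the fourth is March 24.
1 October 2030 is a Tuesday, so the first Sunday is October 6.
March 18, 2030 is outside the daylight-saving period (24 March – 6 October), so Haleph Zone is on standard time, UTC+05:45.
18:15 Haleph Zone − 5h45m = 12:30 UTC.
At the standard offset (UTC+06:30), 12:30 UTC + 6h30m = 19:00 Irell Republic standard time.
The standard-time date in Irell Republic, March 18, 2030, falls between 23 September 2029 and 21 April 2030, so daylight saving is in effect and Irell Republic is at UTC+07:30.
12:30 UTC + 7h30m = 20:00 Irell Republic.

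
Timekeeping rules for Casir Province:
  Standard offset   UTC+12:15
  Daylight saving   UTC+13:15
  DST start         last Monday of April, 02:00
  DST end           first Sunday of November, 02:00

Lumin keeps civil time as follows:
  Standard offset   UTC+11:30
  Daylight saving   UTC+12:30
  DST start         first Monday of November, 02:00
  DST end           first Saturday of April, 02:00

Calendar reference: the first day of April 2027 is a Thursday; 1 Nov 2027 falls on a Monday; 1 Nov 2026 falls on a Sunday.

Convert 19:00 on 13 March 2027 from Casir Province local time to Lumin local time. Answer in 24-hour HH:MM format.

1 April 2027 is a Thursday, so Mondays fall on 5, 12, 19, 26; the last is April 26.
1 November 2027 is a Monday, so the first Sunday is November 7.
13 March 2027 does not fall between 26 April and 7 November, so daylight saving is not in effect and Casir Province is at UTC+12:15.
19:00 Casir Province − 12h15m = 06:45 UTC.
1 November 2026 is a Sunday, so the first Monday is November 2.
1 April 2027 is a Thursday, so the first Saturday is April 3.
At the standard offset (UTC+11:30), 06:45 UTC + 11h30m = 18:15 Lumin standard time.
The standard-time date in Lumin, 13 March 2027, falls between 2 November 2026 and 3 April 2027, so daylight saving is in effect and Lumin is at UTC+12:30.
06:45 UTC + 12h30m = 19:15 Lumin.

19:15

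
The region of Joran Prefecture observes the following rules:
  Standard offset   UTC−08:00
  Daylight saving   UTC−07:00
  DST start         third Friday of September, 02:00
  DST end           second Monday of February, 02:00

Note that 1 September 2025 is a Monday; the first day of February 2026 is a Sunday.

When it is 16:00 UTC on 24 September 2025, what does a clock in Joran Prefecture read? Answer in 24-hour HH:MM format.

1 September 2025 is a Monday, so the first Friday is September 5 and the third is September 19.
1 February 2026 is a Sunday, so the first Monday is February 2 and the second is February 9.
At the standard offset (UTC−08:00), 16:00 UTC − 8h = 08:00 Joran Prefecture standard time.
Daylight saving runs 19 September 2025 – 9 February 2026; the standard-time date in Joran Prefecture, 24 September 2025, is inside that window, so Joran Prefecture is at UTC−07:00.
16:00 UTC − 7h = 09:00 local.

09:00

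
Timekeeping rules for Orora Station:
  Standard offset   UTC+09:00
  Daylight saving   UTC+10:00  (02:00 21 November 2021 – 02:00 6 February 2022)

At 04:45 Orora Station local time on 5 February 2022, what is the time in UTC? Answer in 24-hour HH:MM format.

18:45

Daylight saving runs 21 November 2021 – 6 February 2022; 5 February 2022 is inside that window, so Orora Station is at UTC+10:00.
04:45 local − 10h = 18:45 UTC (rolling into the previous day, 4 February 2022).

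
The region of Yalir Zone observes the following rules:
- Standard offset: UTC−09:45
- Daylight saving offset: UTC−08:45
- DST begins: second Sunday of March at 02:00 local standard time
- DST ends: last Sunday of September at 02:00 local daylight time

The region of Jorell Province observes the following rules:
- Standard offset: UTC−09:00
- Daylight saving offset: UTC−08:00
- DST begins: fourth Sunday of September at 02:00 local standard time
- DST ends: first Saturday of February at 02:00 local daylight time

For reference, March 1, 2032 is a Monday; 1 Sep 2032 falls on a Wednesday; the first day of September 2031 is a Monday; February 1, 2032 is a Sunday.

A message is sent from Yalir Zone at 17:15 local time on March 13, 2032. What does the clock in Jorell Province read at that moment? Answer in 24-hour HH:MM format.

1 March 2032 is a Monday, so the first Sunday is March 7 and the second is March 14.
1 September 2032 is a Wednesday, so Sundays fall on 5, 12, 19, 26; the last is September 26.
Daylight saving runs 14 March – 26 September; March 13, 2032 is outside that window, so Yalir Zone is on standard time at UTC−09:45.
17:15 Yalir Zone + 9h45m = 03:00 UTC (rolling into the next day, 14 March 2032).
1 September 2031 is a Monday, so the first Sunday is September 7 and the fourth is September 28.
1 February 2032 is a Sunday, so the first Saturday is February 7.
At the standard offset (UTC−09:00), 03:00 UTC − 9h = 18:00 Jorell Province standard time (rolling into the previous day, 13 March 2032).
The standard-time date in Jorell Province, March 13, 2032, does not fall between 28 September 2031 and 7 February 2032, so daylight saving is not in effect and Jorell Province is at UTC−09:00.
03:00 UTC − 9h = 18:00 Jorell Province (rolling into the previous day, 13 March 2032).

18:00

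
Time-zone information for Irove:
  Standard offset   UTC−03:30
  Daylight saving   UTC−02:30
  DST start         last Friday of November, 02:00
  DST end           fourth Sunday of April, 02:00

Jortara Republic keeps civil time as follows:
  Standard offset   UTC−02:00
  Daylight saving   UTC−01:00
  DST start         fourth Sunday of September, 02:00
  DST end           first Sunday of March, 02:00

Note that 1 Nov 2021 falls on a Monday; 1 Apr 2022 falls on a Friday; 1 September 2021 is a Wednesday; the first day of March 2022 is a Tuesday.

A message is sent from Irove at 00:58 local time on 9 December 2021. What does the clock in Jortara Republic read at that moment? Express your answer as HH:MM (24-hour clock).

1 November 2021 is a Monday, so Fridays fall on 5, 12, 19, 26; the last is November 26.
1 April 2022 is a Friday, so the first Sunday is April 3 and the fourth is April 24.
9 December 2021 falls between 26 November 2021 and 24 April 2022, so daylight saving is in effect and Irove is at UTC−02:30.
00:58 Irove + 2h30m = 03:28 UTC.
1 September 2021 is a Wednesday, so the first Sunday is September 5 and the fourth is September 26.
1 March 2022 is a Tuesday, so the first Sunday is March 6.
At the standard offset (UTC−02:00), 03:28 UTC − 2h = 01:28 Jortara Republic standard time.
Daylight saving runs 26 September 2021 – 6 March 2022; the standard-time date in Jortara Republic, 9 December 2021, is inside that window, so Jortara Republic is at UTC−01:00.
03:28 UTC − 1h = 02:28 Jortara Republic.

02:28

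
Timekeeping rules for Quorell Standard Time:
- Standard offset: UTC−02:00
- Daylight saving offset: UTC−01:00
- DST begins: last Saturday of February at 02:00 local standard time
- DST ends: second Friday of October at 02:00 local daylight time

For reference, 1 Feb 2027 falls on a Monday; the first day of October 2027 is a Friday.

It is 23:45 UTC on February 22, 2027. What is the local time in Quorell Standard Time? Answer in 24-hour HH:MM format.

21:45

1 February 2027 is a Monday, so Saturdays fall on 6, 13, 20, 27; the last is February 27.
1 October 2027 is a Friday, so the first Friday is October 1 and the second is October 8.
At the standard offset (UTC−02:00), 23:45 UTC − 2h = 21:45 Quorell Standard Time standard time.
Daylight saving runs 27 February – 8 October; the standard-time date in Quorell Standard Time, February 22, 2027, is outside that window, so Quorell Standard Time is on standard time at UTC−02:00.
23:45 UTC − 2h = 21:45 local.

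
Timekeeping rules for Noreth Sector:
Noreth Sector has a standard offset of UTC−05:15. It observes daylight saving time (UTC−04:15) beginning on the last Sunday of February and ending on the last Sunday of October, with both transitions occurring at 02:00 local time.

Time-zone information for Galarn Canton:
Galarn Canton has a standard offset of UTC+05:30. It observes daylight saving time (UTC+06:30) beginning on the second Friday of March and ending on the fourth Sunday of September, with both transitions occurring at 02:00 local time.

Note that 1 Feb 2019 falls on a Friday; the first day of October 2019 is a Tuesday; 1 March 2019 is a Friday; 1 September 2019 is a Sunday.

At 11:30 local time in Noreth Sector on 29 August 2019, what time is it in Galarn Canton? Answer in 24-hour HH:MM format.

22:15

1 February 2019 is a Friday, so Sundays fall on 3, 10, 17, 24; the last is February 24.
1 October 2019 is a Tuesday, so Sundays fall on 6, 13, 20, 27; the last is October 27.
29 August 2019 lies within the daylight-saving period (24 February – 27 October), so Noreth Sector is on daylight time, UTC−04:15.
11:30 Noreth Sector + 4h15m = 15:45 UTC.
1 March 2019 is a Friday, so the first Friday is March 1 and the second is March 8.
1 September 2019 is a Sunday, so the first Sunday is September 1 and the fourth is September 22.
At the standard offset (UTC+05:30), 15:45 UTC + 5h30m = 21:15 Galarn Canton standard time.
The standard-time date in Galarn Canton, 29 August 2019, lies within the daylight-saving period (8 March – 22 September), so Galarn Canton is on daylight time, UTC+06:30.
15:45 UTC + 6h30m = 22:15 Galarn Canton.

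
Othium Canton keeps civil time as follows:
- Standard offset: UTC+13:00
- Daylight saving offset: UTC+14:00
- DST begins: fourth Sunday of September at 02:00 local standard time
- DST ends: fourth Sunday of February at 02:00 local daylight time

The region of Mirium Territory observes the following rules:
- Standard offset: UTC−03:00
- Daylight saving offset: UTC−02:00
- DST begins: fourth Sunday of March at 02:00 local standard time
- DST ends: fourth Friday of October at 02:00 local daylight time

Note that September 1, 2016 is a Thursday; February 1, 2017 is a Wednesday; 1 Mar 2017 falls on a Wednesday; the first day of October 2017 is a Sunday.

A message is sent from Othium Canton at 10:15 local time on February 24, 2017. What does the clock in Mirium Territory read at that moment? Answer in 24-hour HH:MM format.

1 September 2016 is a Thursday, so the first Sunday is September 4 and the fourth is September 25.
1 February 2017 is a Wednesday, so the first Sunday is February 5 and the fourth is February 26.
February 24, 2017 lies within the daylight-saving period (25 September 2016 – 26 February 2017), so Othium Canton is on daylight time, UTC+14:00.
10:15 Othium Canton − 14h = 20:15 UTC (rolling into the previous day, 23 February 2017).
1 March 2017 is a Wednesday, so the first Sunday is March 5 and the fourth is March 26.
1 October 2017 is a Sunday, so the first Friday is October 6 and the fourth is October 27.
At the standard offset (UTC−03:00), 20:15 UTC − 3h = 17:15 Mirium Territory standard time.
Daylight saving runs 26 March – 27 October; the standard-time date in Mirium Territory, February 23, 2017, is outside that window, so Mirium Territory is on standard time at UTC−03:00.
20:15 UTC − 3h = 17:15 Mirium Territory.

17:15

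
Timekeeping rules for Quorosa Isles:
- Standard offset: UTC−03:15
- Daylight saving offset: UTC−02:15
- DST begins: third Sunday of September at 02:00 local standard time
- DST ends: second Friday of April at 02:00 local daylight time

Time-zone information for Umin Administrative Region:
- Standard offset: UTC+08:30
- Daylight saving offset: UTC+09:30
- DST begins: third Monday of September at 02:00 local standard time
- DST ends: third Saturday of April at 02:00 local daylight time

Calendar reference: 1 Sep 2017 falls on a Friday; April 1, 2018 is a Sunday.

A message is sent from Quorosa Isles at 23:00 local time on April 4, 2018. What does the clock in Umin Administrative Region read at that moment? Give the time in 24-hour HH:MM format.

1 September 2017 is a Friday, so the first Sunday is September 3 and the third is September 17.
1 April 2018 is a Sunday, so the first Friday is April 6 and the second is April 13.
Daylight saving runs 17 September 2017 – 13 April 2018; April 4, 2018 is inside that window, so Quorosa Isles is at UTC−02:15.
23:00 Quorosa Isles + 2h15m = 01:15 UTC (rolling into the next day, 5 April 2018).
1 September 2017 is a Friday, so the first Monday is September 4 and the third is September 18.
1 April 2018 is a Sunday, so the first Saturday is April 7 and the third is April 21.
At the standard offset (UTC+08:30), 01:15 UTC + 8h30m = 09:45 Umin Administrative Region standard time.
Daylight saving runs 18 September 2017 – 21 April 2018; the standard-time date in Umin Administrative Region, April 5, 2018, is inside that window, so Umin Administrative Region is at UTC+09:30.
01:15 UTC + 9h30m = 10:45 Umin Administrative Region.

10:45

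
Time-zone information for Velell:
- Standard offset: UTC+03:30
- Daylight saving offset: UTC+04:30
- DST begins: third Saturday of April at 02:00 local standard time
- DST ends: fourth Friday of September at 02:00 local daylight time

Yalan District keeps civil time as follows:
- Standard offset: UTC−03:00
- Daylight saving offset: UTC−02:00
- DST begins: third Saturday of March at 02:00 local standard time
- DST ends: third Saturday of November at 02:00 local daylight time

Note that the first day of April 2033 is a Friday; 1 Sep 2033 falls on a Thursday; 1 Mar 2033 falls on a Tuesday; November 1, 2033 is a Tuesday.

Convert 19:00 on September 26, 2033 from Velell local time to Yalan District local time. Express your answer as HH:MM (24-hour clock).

13:30

1 April 2033 is a Friday, so the first Saturday is April 2 and the third is April 16.
1 September 2033 is a Thursday, so the first Friday is September 2 and the fourth is September 23.
Daylight saving runs 16 April – 23 September; September 26, 2033 is outside that window, so Velell is on standard time at UTC+03:30.
19:00 Velell − 3h30m = 15:30 UTC.
1 March 2033 is a Tuesday, so the first Saturday is March 5 and the third is March 19.
1 November 2033 is a Tuesday, so the first Saturday is November 5 and the third is November 19.
At the standard offset (UTC−03:00), 15:30 UTC − 3h = 12:30 Yalan District standard time.
Daylight saving runs 19 March – 19 November; the standard-time date in Yalan District, September 26, 2033, is inside that window, so Yalan District is at UTC−02:00.
15:30 UTC − 2h = 13:30 Yalan District.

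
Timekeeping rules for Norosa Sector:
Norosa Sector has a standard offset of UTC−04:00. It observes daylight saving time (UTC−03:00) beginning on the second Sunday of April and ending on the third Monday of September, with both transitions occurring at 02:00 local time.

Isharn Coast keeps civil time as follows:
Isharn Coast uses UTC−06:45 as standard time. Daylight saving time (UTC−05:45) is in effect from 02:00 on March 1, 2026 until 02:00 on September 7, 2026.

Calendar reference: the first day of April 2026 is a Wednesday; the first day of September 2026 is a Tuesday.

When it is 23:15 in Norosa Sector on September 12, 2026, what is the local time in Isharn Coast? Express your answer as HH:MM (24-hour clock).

19:30

1 April 2026 is a Wednesday, so the first Sunday is April 5 and the second is April 12.
1 September 2026 is a Tuesday, so the first Monday is September 7 and the third is September 21.
Daylight saving runs 12 April – 21 September; September 12, 2026 is inside that window, so Norosa Sector is at UTC−03:00.
23:15 Norosa Sector + 3h = 02:15 UTC (rolling into the next day, 13 September 2026).
At the standard offset (UTC−06:45), 02:15 UTC − 6h45m = 19:30 Isharn Coast standard time (rolling into the previous day, 12 September 2026).
The standard-time date in Isharn Coast, September 12, 2026, does not fall between 1 March and 7 September, so daylight saving is not in effect and Isharn Coast is at UTC−06:45.
02:15 UTC − 6h45m = 19:30 Isharn Coast (rolling into the previous day, 12 September 2026).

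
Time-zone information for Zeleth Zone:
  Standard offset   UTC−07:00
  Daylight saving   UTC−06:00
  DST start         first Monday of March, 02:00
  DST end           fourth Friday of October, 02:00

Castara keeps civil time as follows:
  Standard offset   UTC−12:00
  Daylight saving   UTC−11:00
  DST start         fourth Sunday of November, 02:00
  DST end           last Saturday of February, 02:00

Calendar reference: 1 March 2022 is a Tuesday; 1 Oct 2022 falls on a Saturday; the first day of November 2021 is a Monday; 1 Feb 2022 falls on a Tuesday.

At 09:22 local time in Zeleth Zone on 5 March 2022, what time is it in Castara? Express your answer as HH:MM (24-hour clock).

1 March 2022 is a Tuesday, so the first Monday is March 7.
1 October 2022 is a Saturday, so the first Friday is October 7 and the fourth is October 28.
5 March 2022 does not fall between 7 March and 28 October, so daylight saving is not in effect and Zeleth Zone is at UTC−07:00.
09:22 Zeleth Zone + 7h = 16:22 UTC.
1 November 2021 is a Monday, so the first Sunday is November 7 and the fourth is November 28.
1 February 2022 is a Tuesday, so Saturdays fall on 5, 12, 19, 26; the last is February 26.
At the standard offset (UTC−12:00), 16:22 UTC − 12h = 04:22 Castara standard time.
The standard-time date in Castara, 5 March 2022, does not fall between 28 November 2021 and 26 February 2022, so daylight saving is not in effect and Castara is at UTC−12:00.
16:22 UTC − 12h = 04:22 Castara.

04:22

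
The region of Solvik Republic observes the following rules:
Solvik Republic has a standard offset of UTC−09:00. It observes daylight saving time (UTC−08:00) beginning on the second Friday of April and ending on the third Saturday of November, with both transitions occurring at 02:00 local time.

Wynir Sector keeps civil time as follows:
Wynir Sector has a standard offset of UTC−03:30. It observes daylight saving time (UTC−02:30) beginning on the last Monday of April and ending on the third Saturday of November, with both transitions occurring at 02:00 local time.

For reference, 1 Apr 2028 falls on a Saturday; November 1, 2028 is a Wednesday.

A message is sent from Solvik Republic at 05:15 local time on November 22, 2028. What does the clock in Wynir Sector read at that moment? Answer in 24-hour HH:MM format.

10:45

1 April 2028 is a Saturday, so the first Friday is April 7 and the second is April 14.
1 November 2028 is a Wednesday, so the first Saturday is November 4 and the third is November 18.
November 22, 2028 is outside the daylight-saving period (14 April – 18 November), so Solvik Republic is on standard time, UTC−09:00.
05:15 Solvik Republic + 9h = 14:15 UTC.
1 April 2028 is a Saturday, so Mondays fall on 3, 10, 17, 24; the last is April 24.
1 November 2028 is a Wednesday, so the first Saturday is November 4 and the third is November 18.
At the standard offset (UTC−03:30), 14:15 UTC − 3h30m = 10:45 Wynir Sector standard time.
The standard-time date in Wynir Sector, November 22, 2028, does not fall between 24 April and 18 November, so daylight saving is not in effect and Wynir Sector is at UTC−03:30.
14:15 UTC − 3h30m = 10:45 Wynir Sector.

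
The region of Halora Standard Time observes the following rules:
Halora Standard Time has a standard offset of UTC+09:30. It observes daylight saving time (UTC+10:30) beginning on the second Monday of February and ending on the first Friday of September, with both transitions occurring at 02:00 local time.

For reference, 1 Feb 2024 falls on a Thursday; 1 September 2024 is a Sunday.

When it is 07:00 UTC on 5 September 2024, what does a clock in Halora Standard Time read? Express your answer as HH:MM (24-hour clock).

1 February 2024 is a Thursday, so the first Monday is February 5 and the second is February 12.
1 September 2024 is a Sunday, so the first Friday is September 6.
At the standard offset (UTC+09:30), 07:00 UTC + 9h30m = 16:30 Halora Standard Time standard time.
Daylight saving runs 12 February – 6 September; the standard-time date in Halora Standard Time, 5 September 2024, is inside that window, so Halora Standard Time is at UTC+10:30.
07:00 UTC + 10h30m = 17:30 local.

17:30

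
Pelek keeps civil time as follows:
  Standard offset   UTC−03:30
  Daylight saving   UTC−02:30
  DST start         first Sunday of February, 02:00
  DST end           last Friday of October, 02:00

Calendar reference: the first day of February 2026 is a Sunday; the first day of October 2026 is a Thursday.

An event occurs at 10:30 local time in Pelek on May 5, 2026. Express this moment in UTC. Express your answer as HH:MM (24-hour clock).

1 February 2026 is a Sunday, so the first Sunday is February 1.
1 October 2026 is a Thursday, so Fridays fall on 2, 9, 16, 23, 30; the last is October 30.
May 5, 2026 lies within the daylight-saving period (1 February – 30 October), so Pelek is on daylight time, UTC−02:30.
10:30 local + 2h30m = 13:00 UTC.

13:00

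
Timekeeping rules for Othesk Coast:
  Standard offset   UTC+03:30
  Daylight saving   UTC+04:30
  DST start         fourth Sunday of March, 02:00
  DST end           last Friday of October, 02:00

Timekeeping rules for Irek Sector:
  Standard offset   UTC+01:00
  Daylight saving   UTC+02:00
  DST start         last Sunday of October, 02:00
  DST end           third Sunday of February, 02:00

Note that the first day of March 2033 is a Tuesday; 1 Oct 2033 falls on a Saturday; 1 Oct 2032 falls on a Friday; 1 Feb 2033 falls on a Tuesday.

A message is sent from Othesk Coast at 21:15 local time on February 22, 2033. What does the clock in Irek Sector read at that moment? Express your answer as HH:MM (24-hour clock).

18:45

1 March 2033 is a Tuesday, so the first Sunday is March 6 and the fourth is March 27.
1 October 2033 is a Saturday, so Fridays fall on 7, 14, 21, 28; the last is October 28.
February 22, 2033 is outside the daylight-saving period (27 March – 28 October), so Othesk Coast is on standard time, UTC+03:30.
21:15 Othesk Coast − 3h30m = 17:45 UTC.
1 October 2032 is a Friday, so Sundays fall on 3, 10, 17, 24, 31; the last is October 31.
1 February 2033 is a Tuesday, so the first Sunday is February 6 and the third is February 20.
At the standard offset (UTC+01:00), 17:45 UTC + 1h = 18:45 Irek Sector standard time.
Daylight saving runs 31 October 2032 – 20 February 2033; the standard-time date in Irek Sector, February 22, 2033, is outside that window, so Irek Sector is on standard time at UTC+01:00.
17:45 UTC + 1h = 18:45 Irek Sector.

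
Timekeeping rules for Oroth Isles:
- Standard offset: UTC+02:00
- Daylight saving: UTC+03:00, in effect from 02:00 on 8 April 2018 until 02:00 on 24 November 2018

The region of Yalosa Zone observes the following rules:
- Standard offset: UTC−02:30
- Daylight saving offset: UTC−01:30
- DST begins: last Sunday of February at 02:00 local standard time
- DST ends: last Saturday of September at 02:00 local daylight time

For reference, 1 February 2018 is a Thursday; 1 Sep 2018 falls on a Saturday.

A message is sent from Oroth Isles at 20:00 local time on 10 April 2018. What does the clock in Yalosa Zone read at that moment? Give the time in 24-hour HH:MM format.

10 April 2018 lies within the daylight-saving period (8 April – 24 November), so Oroth Isles is on daylight time, UTC+03:00.
20:00 Oroth Isles − 3h = 17:00 UTC.
1 February 2018 is a Thursday, so Sundays fall on 4, 11, 18, 25; the last is February 25.
1 September 2018 is a Saturday, so Saturdays fall on 1, 8, 15, 22, 29; the last is September 29.
At the standard offset (UTC−02:30), 17:00 UTC − 2h30m = 14:30 Yalosa Zone standard time.
Daylight saving runs 25 February – 29 September; the standard-time date in Yalosa Zone, 10 April 2018, is inside that window, so Yalosa Zone is at UTC−01:30.
17:00 UTC − 1h30m = 15:30 Yalosa Zone.

15:30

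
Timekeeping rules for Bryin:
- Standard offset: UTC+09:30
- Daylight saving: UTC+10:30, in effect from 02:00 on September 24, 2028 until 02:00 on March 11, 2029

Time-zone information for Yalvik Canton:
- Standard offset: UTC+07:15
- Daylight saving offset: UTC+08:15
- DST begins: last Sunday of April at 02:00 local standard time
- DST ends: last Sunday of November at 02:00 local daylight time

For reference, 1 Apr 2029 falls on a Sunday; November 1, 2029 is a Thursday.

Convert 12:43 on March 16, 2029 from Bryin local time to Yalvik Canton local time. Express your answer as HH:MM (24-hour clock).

March 16, 2029 is outside the daylight-saving period (24 September 2028 – 11 March 2029), so Bryin is on standard time, UTC+09:30.
12:43 Bryin − 9h30m = 03:13 UTC.
1 April 2029 is a Sunday, so Sundays fall on 1, 8, 15, 22, 29; the last is April 29.
1 November 2029 is a Thursday, so Sundays fall on 4, 11, 18, 25; the last is November 25.
At the standard offset (UTC+07:15), 03:13 UTC + 7h15m = 10:28 Yalvik Canton standard time.
Daylight saving runs 29 April – 25 November; the standard-time date in Yalvik Canton, March 16, 2029, is outside that window, so Yalvik Canton is on standard time at UTC+07:15.
03:13 UTC + 7h15m = 10:28 Yalvik Canton.

10:28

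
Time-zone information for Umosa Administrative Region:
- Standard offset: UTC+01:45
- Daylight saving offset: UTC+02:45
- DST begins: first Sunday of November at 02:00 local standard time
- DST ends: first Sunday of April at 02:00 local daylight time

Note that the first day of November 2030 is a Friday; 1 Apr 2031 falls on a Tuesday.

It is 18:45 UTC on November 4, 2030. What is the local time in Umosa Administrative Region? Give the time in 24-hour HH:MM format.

1 November 2030 is a Friday, so the first Sunday is November 3.
1 April 2031 is a Tuesday, so the first Sunday is April 6.
At the standard offset (UTC+01:45), 18:45 UTC + 1h45m = 20:30 Umosa Administrative Region standard time.
The standard-time date in Umosa Administrative Region, November 4, 2030, lies within the daylight-saving period (3 November 2030 – 6 April 2031), so Umosa Administrative Region is on daylight time, UTC+02:45.
18:45 UTC + 2h45m = 21:30 local.

21:30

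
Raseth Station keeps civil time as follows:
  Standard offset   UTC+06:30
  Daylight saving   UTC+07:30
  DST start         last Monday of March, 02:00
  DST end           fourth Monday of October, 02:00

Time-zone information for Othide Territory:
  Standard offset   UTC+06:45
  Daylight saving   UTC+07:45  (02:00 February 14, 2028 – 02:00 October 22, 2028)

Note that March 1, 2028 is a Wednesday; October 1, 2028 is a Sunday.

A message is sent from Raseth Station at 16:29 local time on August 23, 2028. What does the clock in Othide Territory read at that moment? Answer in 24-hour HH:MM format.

16:44

1 March 2028 is a Wednesday, so Mondays fall on 6, 13, 20, 27; the last is March 27.
1 October 2028 is a Sunday, so the first Monday is October 2 and the fourth is October 23.
August 23, 2028 falls between 27 March and 23 October, so daylight saving is in effect and Raseth Station is at UTC+07:30.
16:29 Raseth Station − 7h30m = 08:59 UTC.
At the standard offset (UTC+06:45), 08:59 UTC + 6h45m = 15:44 Othide Territory standard time.
Daylight saving runs 14 February – 22 October; the standard-time date in Othide Territory, August 23, 2028, is inside that window, so Othide Territory is at UTC+07:45.
08:59 UTC + 7h45m = 16:44 Othide Territory.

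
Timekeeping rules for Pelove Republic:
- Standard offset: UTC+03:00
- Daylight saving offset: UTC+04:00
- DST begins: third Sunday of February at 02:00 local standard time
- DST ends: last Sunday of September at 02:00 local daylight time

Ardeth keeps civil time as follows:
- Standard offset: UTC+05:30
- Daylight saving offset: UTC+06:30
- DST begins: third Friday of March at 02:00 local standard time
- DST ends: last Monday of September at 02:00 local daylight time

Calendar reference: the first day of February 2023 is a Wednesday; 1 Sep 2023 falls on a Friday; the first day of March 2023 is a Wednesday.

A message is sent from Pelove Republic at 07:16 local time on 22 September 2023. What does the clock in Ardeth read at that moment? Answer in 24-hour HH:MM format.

09:46

1 February 2023 is a Wednesday, so the first Sunday is February 5 and the third is February 19.
1 September 2023 is a Friday, so Sundays fall on 3, 10, 17, 24; the last is September 24.
22 September 2023 lies within the daylight-saving period (19 February – 24 September), so Pelove Republic is on daylight time, UTC+04:00.
07:16 Pelove Republic − 4h = 03:16 UTC.
1 March 2023 is a Wednesday, so the first Friday is March 3 and the third is March 17.
1 September 2023 is a Friday, so Mondays fall on 4, 11, 18, 25; the last is September 25.
At the standard offset (UTC+05:30), 03:16 UTC + 5h30m = 08:46 Ardeth standard time.
Daylight saving runs 17 March – 25 September; the standard-time date in Ardeth, 22 September 2023, is inside that window, so Ardeth is at UTC+06:30.
03:16 UTC + 6h30m = 09:46 Ardeth.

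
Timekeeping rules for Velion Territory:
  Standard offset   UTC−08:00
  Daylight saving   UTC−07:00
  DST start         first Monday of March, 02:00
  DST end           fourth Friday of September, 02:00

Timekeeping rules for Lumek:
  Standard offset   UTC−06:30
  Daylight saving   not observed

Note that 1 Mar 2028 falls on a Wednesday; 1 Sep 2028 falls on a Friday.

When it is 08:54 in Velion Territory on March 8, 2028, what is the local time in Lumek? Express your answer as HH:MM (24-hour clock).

09:24

1 March 2028 is a Wednesday, so the first Monday is March 6.
1 September 2028 is a Friday, so the first Friday is September 1 and the fourth is September 22.
March 8, 2028 falls between 6 March and 22 September, so daylight saving is in effect and Velion Territory is at UTC−07:00.
08:54 Velion Territory + 7h = 15:54 UTC.
Lumek has no daylight saving, so its offset is UTC−06:30 year-round.
15:54 UTC − 6h30m = 09:24 Lumek.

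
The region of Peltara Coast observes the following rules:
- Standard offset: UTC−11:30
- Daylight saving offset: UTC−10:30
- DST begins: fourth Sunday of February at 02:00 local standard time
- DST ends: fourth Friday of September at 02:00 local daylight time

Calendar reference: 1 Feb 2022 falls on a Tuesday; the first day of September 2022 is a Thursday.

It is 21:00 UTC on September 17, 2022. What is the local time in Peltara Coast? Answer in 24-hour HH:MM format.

10:30

1 February 2022 is a Tuesday, so the first Sunday is February 6 and the fourth is February 27.
1 September 2022 is a Thursday, so the first Friday is September 2 and the fourth is September 23.
At the standard offset (UTC−11:30), 21:00 UTC − 11h30m = 09:30 Peltara Coast standard time.
Daylight saving runs 27 February – 23 September; the standard-time date in Peltara Coast, September 17, 2022, is inside that window, so Peltara Coast is at UTC−10:30.
21:00 UTC − 10h30m = 10:30 local.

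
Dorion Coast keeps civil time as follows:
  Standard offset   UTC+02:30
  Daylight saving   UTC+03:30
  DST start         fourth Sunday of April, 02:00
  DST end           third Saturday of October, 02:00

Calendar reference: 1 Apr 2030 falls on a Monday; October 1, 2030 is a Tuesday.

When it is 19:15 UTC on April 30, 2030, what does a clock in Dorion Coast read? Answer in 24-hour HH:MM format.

22:45

1 April 2030 is a Monday, so the first Sunday is April 7 and the fourth is April 28.
1 October 2030 is a Tuesday, so the first Saturday is October 5 and the third is October 19.
At the standard offset (UTC+02:30), 19:15 UTC + 2h30m = 21:45 Dorion Coast standard time.
The standard-time date in Dorion Coast, April 30, 2030, falls between 28 April and 19 October, so daylight saving is in effect and Dorion Coast is at UTC+03:30.
19:15 UTC + 3h30m = 22:45 local.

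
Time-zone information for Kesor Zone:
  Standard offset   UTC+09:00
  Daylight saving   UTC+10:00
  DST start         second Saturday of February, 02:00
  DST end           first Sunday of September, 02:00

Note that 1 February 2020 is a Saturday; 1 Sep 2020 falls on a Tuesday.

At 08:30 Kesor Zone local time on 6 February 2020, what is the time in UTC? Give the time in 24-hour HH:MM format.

1 February 2020 is a Saturday, so the first Saturday is February 1 and the second is February 8.
1 September 2020 is a Tuesday, so the first Sunday is September 6.
6 February 2020 does not fall between 8 February and 6 September, so daylight saving is not in effect and Kesor Zone is at UTC+09:00.
08:30 local − 9h = 23:30 UTC (rolling into the previous day, 5 February 2020).

23:30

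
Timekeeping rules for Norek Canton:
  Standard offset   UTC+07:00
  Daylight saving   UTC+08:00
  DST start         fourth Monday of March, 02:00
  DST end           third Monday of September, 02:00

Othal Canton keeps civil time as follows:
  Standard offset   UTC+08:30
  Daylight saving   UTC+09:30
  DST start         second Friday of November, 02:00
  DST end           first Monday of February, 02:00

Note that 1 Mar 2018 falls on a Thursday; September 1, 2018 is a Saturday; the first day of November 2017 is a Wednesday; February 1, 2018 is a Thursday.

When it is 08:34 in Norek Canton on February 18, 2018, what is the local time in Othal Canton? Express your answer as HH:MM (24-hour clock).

10:04

1 March 2018 is a Thursday, so the first Monday is March 5 and the fourth is March 26.
1 September 2018 is a Saturday, so the first Monday is September 3 and the third is September 17.
Daylight saving runs 26 March – 17 September; February 18, 2018 is outside that window, so Norek Canton is on standard time at UTC+07:00.
08:34 Norek Canton − 7h = 01:34 UTC.
1 November 2017 is a Wednesday, so the first Friday is November 3 and the second is November 10.
1 February 2018 is a Thursday, so the first Monday is February 5.
At the standard offset (UTC+08:30), 01:34 UTC + 8h30m = 10:04 Othal Canton standard time.
Daylight saving runs 10 November 2017 – 5 February 2018; the standard-time date in Othal Canton, February 18, 2018, is outside that window, so Othal Canton is on standard time at UTC+08:30.
01:34 UTC + 8h30m = 10:04 Othal Canton.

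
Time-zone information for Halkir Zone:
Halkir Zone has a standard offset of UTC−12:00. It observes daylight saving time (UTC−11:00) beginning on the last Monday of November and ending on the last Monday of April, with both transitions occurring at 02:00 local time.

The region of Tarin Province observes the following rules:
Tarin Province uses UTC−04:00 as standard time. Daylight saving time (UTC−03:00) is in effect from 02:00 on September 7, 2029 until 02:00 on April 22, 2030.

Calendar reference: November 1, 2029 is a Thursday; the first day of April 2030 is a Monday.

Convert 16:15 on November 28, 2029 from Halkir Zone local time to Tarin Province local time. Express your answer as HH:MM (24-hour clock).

1 November 2029 is a Thursday, so Mondays fall on 5, 12, 19, 26; the last is November 26.
1 April 2030 is a Monday, so Mondays fall on 1, 8, 15, 22, 29; the last is April 29.
November 28, 2029 lies within the daylight-saving period (26 November 2029 – 29 April 2030), so Halkir Zone is on daylight time, UTC−11:00.
16:15 Halkir Zone + 11h = 03:15 UTC (rolling into the next day, 29 November 2029).
At the standard offset (UTC−04:00), 03:15 UTC − 4h = 23:15 Tarin Province standard time (rolling into the previous day, 28 November 2029).
The standard-time date in Tarin Province, November 28, 2029, falls between 7 September 2029 and 22 April 2030, so daylight saving is in effect and Tarin Province is at UTC−03:00.
03:15 UTC − 3h = 00:15 Tarin Province.

00:15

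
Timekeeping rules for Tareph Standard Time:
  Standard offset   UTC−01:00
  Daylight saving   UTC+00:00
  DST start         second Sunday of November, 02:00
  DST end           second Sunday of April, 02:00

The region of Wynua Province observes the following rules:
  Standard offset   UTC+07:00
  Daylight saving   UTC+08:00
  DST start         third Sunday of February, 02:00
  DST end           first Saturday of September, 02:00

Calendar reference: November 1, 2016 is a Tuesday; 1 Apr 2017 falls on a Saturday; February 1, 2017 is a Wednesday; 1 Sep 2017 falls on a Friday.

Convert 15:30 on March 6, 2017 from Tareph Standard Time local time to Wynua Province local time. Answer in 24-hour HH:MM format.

23:30

1 November 2016 is a Tuesday, so the first Sunday is November 6 and the second is November 13.
1 April 2017 is a Saturday, so the first Sunday is April 2 and the second is April 9.
March 6, 2017 falls between 13 November 2016 and 9 April 2017, so daylight saving is in effect and Tareph Standard Time is at UTC+00:00.
15:30 Tareph Standard Time − 0h = 15:30 UTC.
1 February 2017 is a Wednesday, so the first Sunday is February 5 and the third is February 19.
1 September 2017 is a Friday, so the first Saturday is September 2.
At the standard offset (UTC+07:00), 15:30 UTC + 7h = 22:30 Wynua Province standard time.
The standard-time date in Wynua Province, March 6, 2017, lies within the daylight-saving period (19 February – 2 September), so Wynua Province is on daylight time, UTC+08:00.
15:30 UTC + 8h = 23:30 Wynua Province.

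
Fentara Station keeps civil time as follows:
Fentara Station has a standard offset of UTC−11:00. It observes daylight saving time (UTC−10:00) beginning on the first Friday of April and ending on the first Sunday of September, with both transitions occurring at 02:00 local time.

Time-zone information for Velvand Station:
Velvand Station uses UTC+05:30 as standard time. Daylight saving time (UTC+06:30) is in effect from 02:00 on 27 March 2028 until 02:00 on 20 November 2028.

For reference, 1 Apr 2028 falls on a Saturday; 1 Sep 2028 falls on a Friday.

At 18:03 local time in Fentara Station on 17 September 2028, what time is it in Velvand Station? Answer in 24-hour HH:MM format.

11:33

1 April 2028 is a Saturday, so the first Friday is April 7.
1 September 2028 is a Friday, so the first Sunday is September 3.
17 September 2028 is outside the daylight-saving period (7 April – 3 September), so Fentara Station is on standard time, UTC−11:00.
18:03 Fentara Station + 11h = 05:03 UTC (rolling into the next day, 18 September 2028).
At the standard offset (UTC+05:30), 05:03 UTC + 5h30m = 10:33 Velvand Station standard time.
The standard-time date in Velvand Station, 18 September 2028, falls between 27 March and 20 November, so daylight saving is in effect and Velvand Station is at UTC+06:30.
05:03 UTC + 6h30m = 11:33 Velvand Station.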